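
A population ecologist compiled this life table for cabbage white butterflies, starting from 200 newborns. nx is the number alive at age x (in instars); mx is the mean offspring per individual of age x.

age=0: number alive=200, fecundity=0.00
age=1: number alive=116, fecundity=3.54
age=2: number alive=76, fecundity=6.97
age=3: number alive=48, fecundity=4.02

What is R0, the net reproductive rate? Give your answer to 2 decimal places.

5.67

lx = nx/n0 = nx/200: 1, 0.58, 0.38, 0.24
lx·mx by age: 0, 2.0532, 2.6486, 0.9648
R0 = Σ lx·mx = 5.6666 → 5.67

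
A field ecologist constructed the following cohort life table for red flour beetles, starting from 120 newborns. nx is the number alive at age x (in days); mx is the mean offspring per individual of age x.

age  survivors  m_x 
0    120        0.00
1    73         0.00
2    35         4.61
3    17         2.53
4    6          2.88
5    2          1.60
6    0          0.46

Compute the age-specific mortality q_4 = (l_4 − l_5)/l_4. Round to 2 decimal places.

0.67

lx = nx/n0 = nx/120: 1, 0.60833…, 0.29167…, 0.14167…, 0.05, 0.01667…, 0
q_4 = (l_4 − l_5) / l_4 = (0.05 − 0.016667…) / 0.05
     = 0.033333… / 0.05 = 0.666667… → 0.67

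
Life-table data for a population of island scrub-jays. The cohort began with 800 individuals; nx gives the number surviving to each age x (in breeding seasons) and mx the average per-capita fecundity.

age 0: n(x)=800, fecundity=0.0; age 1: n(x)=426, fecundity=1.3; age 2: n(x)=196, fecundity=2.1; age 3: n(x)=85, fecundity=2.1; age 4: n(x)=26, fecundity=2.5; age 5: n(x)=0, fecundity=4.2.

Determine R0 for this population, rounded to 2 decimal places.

lx = nx/n0 = nx/800: 1, 0.5325, 0.245, 0.10625, 0.0325, 0
lx·mx by age: 0, 0.69225, 0.5145, 0.223125, 0.08125, 0
R0 = Σ lx·mx = 1.511125 → 1.51

1.51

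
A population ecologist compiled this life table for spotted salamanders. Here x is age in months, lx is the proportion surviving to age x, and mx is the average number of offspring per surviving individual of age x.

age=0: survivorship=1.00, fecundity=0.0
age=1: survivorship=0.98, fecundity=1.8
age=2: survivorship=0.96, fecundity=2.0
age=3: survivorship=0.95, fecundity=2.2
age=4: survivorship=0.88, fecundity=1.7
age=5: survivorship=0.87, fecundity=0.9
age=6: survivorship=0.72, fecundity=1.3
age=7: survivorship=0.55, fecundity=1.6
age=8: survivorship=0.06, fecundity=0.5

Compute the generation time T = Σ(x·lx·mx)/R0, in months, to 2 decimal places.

3.41

lx·mx: 0, 1.764, 1.92, 2.09, 1.496, 0.783, 0.936, 0.88, 0.03 → R0 = 9.899
x·lx·mx: 0, 1.764, 3.84, 6.27, 5.984, 3.915, 5.616, 6.16, 0.24 → Σ = 33.789
T = 33.789 / 9.899 = 3.413375… → 3.41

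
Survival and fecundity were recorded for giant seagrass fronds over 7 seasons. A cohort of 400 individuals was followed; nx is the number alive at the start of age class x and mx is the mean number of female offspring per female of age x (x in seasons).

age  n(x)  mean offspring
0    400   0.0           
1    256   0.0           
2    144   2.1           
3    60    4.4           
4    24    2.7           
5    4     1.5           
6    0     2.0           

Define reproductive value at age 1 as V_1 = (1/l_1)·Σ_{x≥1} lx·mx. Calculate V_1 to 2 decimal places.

lx = nx/n0 = nx/400: 1, 0.64, 0.36, 0.15, 0.06, 0.01, 0
lx·mx for x ≥ 1: 0, 0.756, 0.66, 0.162, 0.015, 0 → sum = 1.593
V_1 = 1.593 / l_1 = 1.593 / 0.64 = 2.489063… → 2.49

2.49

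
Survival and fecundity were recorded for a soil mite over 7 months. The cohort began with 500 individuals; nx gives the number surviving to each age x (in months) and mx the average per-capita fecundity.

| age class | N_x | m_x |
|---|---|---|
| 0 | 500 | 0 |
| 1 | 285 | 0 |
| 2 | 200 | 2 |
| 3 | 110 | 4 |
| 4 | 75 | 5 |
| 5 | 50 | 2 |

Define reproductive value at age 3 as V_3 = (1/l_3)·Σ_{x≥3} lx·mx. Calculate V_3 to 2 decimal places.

8.32

lx = nx/n0 = nx/500: 1, 0.57, 0.4, 0.22, 0.15, 0.1
lx·mx for x ≥ 3: 0.88, 0.75, 0.2 → sum = 1.83
V_3 = 1.83 / l_3 = 1.83 / 0.22 = 8.318182… → 8.32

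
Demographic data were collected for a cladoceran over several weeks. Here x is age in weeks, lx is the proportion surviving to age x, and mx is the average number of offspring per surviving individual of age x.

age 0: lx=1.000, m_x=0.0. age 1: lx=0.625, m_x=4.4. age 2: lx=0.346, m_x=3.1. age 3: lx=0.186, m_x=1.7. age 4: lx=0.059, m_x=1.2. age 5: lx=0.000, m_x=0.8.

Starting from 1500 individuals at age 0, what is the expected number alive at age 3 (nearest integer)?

279

Expected survivors = N0 · l_3 = 1500 × 0.186 = 279 → 279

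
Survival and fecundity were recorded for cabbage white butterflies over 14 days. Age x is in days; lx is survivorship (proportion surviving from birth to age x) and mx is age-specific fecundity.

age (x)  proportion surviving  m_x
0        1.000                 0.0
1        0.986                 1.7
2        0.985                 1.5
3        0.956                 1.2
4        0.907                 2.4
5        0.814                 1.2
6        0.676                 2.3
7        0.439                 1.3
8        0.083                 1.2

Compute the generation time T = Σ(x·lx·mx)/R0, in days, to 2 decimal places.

3.70

lx·mx: 0, 1.6762, 1.4775, 1.1472, 2.1768, 0.9768, 1.5548, 0.5707, 0.0996 → R0 = 9.6796
x·lx·mx: 0, 1.6762, 2.955, 3.4416, 8.7072, 4.884, 9.3288, 3.9949, 0.7968 → Σ = 35.7845
T = 35.7845 / 9.6796 = 3.696899… → 3.70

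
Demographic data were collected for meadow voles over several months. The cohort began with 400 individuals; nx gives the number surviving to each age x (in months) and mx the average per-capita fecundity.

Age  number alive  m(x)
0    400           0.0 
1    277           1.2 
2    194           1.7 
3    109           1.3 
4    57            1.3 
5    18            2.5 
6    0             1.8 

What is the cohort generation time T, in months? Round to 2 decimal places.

2.10

lx = nx/n0 = nx/400: 1, 0.6925, 0.485, 0.2725, 0.1425, 0.045, 0
lx·mx: 0, 0.831, 0.8245, 0.35425, 0.18525, 0.1125, 0 → R0 = 2.3075
x·lx·mx: 0, 0.831, 1.649, 1.06275, 0.741, 0.5625, 0 → Σ = 4.84625
T = 4.84625 / 2.3075 = 2.100217… → 2.10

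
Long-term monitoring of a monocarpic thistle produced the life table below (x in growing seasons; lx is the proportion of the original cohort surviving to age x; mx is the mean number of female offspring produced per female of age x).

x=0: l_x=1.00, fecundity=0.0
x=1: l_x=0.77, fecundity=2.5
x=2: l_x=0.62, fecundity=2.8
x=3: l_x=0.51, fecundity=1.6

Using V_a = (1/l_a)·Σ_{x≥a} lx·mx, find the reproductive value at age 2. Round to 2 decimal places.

4.12

lx·mx for x ≥ 2: 1.736, 0.816 → sum = 2.552
V_2 = 2.552 / l_2 = 2.552 / 0.62 = 4.116129… → 4.12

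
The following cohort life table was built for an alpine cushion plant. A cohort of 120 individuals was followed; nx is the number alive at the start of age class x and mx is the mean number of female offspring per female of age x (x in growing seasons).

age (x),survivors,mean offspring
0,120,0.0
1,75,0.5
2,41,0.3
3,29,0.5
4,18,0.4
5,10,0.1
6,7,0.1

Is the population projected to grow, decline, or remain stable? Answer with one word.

declining

lx = nx/n0 = nx/120: 1, 0.625, 0.34167…, 0.24167…, 0.15, 0.08333…, 0.05833…
R0 = Σ lx·mx = 0 + 0.3125 + 0.1025… + 0.120833… + 0.06 + 0.008333… + 0.005833… = 0.61…
R0 < 1, so the population is declining.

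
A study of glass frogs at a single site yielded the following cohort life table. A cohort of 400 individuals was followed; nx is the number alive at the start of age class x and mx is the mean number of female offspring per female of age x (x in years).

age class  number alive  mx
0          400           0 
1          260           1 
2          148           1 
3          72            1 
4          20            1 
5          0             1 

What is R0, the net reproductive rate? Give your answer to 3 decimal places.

lx = nx/n0 = nx/400: 1, 0.65, 0.37, 0.18, 0.05, 0
lx·mx by age: 0, 0.65, 0.37, 0.18, 0.05, 0
R0 = Σ lx·mx = 1.25 → 1.250

1.250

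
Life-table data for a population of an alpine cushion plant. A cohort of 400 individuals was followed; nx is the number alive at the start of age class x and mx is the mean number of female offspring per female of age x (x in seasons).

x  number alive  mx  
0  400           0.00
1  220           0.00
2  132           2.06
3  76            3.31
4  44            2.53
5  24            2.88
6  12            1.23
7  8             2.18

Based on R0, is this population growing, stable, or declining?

growing

lx = nx/n0 = nx/400: 1, 0.55, 0.33, 0.19, 0.11, 0.06, 0.03, 0.02
R0 = Σ lx·mx = 0 + 0 + 0.6798 + 0.6289 + 0.2783 + 0.1728 + 0.0369 + 0.0436 = 1.8403
R0 > 1, so the population is growing.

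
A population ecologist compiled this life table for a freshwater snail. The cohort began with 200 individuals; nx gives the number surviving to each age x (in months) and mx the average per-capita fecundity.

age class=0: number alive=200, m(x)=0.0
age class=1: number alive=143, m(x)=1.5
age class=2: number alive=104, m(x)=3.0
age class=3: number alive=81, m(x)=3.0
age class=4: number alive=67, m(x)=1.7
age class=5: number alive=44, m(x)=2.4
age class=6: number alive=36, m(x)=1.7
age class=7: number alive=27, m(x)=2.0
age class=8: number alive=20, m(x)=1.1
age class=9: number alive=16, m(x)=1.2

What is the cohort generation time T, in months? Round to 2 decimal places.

3.18

lx = nx/n0 = nx/200: 1, 0.715, 0.52, 0.405, 0.335, 0.22, 0.18, 0.135, 0.1, 0.08
lx·mx: 0, 1.0725, 1.56, 1.215, 0.5695, 0.528, 0.306, 0.27, 0.11, 0.096 → R0 = 5.727
x·lx·mx: 0, 1.0725, 3.12, 3.645, 2.278, 2.64, 1.836, 1.89, 0.88, 0.864 → Σ = 18.2255
T = 18.2255 / 5.727 = 3.182382… → 3.18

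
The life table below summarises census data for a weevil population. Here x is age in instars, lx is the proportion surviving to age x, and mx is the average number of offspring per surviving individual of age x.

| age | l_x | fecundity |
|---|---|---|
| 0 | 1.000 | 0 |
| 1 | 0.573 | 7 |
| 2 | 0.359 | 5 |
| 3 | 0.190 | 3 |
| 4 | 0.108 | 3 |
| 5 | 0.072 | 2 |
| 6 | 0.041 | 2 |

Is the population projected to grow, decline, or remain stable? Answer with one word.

growing

R0 = Σ lx·mx = 0 + 4.011 + 1.795 + 0.57 + 0.324 + 0.144 + 0.082 = 6.926
R0 > 1, so the population is growing.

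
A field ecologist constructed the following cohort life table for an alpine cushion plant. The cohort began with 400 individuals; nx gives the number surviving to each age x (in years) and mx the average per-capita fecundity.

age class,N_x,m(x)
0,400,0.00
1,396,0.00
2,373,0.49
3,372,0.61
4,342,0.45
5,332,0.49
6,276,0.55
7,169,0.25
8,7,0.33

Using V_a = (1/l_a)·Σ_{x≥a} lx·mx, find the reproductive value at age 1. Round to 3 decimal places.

lx = nx/n0 = nx/400: 1, 0.99, 0.9325, 0.93, 0.855, 0.83, 0.69, 0.4225, 0.0175
lx·mx for x ≥ 1: 0, 0.456925, 0.5673, 0.38475, 0.4067, 0.3795, 0.105625, 0.005775 → sum = 2.306575
V_1 = 2.306575 / l_1 = 2.306575 / 0.99 = 2.329874… → 2.330

2.330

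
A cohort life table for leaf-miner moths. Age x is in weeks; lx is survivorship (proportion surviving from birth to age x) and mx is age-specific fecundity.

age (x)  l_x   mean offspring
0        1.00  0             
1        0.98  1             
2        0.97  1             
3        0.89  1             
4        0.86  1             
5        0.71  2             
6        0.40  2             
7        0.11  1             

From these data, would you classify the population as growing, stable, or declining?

R0 = Σ lx·mx = 0 + 0.98 + 0.97 + 0.89 + 0.86 + 1.42 + 0.8 + 0.11 = 6.03
R0 > 1, so the population is growing.

growing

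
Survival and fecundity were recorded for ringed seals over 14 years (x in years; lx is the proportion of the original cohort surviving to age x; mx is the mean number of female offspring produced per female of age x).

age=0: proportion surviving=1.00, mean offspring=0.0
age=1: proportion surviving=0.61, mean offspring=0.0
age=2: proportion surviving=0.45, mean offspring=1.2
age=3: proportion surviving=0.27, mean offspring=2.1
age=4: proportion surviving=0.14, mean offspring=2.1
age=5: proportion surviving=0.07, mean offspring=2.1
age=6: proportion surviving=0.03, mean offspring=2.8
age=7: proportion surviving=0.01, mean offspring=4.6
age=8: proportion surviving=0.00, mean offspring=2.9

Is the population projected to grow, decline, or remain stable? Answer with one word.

R0 = Σ lx·mx = 0 + 0 + 0.54 + 0.567 + 0.294 + 0.147 + 0.084 + 0.046 + 0 = 1.678
R0 > 1, so the population is growing.

growing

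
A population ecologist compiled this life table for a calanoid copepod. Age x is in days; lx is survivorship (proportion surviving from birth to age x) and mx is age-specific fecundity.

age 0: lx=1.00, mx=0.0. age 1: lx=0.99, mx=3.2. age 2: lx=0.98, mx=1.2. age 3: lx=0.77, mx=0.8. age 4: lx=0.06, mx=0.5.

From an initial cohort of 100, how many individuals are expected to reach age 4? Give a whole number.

Expected survivors = N0 · l_4 = 100 × 0.06 = 6 → 6

6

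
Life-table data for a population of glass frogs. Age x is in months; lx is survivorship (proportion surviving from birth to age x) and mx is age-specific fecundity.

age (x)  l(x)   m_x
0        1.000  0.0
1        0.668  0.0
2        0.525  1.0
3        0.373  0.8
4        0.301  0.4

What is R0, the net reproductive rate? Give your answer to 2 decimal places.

0.94

lx·mx by age: 0, 0, 0.525, 0.2984, 0.1204
R0 = Σ lx·mx = 0.9438 → 0.94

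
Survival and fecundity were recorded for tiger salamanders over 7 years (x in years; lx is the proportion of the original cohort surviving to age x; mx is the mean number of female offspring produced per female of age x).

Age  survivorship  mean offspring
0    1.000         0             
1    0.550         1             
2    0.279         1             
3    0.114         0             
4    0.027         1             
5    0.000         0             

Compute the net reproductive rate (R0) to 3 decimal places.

0.856

lx·mx by age: 0, 0.55, 0.279, 0, 0.027, 0
R0 = Σ lx·mx = 0.856 → 0.856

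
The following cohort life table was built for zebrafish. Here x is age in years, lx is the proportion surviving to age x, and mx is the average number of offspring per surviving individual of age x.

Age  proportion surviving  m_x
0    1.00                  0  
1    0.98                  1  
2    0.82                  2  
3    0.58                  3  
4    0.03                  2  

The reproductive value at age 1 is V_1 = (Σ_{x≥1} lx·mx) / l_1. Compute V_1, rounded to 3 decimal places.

lx·mx for x ≥ 1: 0.98, 1.64, 1.74, 0.06 → sum = 4.42
V_1 = 4.42 / l_1 = 4.42 / 0.98 = 4.510204… → 4.510

4.510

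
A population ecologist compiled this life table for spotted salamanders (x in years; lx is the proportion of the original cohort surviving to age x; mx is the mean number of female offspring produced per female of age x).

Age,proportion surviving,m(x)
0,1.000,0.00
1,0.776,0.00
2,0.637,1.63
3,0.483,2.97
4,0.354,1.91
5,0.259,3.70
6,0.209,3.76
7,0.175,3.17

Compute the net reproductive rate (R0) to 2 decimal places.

5.45

lx·mx by age: 0, 0, 1.03831, 1.43451, 0.67614, 0.9583, 0.78584, 0.55475
R0 = Σ lx·mx = 5.44785 → 5.45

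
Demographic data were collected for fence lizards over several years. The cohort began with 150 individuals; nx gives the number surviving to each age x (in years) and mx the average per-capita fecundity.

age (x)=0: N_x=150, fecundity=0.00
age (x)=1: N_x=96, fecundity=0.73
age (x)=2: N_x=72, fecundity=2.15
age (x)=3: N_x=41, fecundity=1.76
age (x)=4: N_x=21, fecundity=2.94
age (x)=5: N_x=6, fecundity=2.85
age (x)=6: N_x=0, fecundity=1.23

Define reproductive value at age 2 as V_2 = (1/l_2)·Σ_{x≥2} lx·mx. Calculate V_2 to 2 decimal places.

lx = nx/n0 = nx/150: 1, 0.64, 0.48, 0.27333…, 0.14, 0.04, 0
lx·mx for x ≥ 2: 1.032, 0.481067…, 0.4116, 0.114, 0 → sum = 2.038667…
V_2 = 2.038667… / l_2 = 2.038667… / 0.48 = 4.247222… → 4.25

4.25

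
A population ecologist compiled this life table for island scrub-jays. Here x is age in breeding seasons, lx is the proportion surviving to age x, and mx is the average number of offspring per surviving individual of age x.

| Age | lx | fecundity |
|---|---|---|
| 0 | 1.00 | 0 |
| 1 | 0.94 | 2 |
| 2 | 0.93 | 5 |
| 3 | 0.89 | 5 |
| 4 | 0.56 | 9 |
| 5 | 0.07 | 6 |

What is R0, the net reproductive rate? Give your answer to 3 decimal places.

16.440

lx·mx by age: 0, 1.88, 4.65, 4.45, 5.04, 0.42
R0 = Σ lx·mx = 16.44 → 16.440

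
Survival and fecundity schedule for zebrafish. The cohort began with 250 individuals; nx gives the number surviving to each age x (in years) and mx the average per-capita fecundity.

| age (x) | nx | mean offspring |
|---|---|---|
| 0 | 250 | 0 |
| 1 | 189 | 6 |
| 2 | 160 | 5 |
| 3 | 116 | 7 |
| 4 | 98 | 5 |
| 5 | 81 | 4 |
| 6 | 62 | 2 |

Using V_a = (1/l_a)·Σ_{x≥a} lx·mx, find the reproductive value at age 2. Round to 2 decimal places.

lx = nx/n0 = nx/250: 1, 0.756, 0.64, 0.464, 0.392, 0.324, 0.248
lx·mx for x ≥ 2: 3.2, 3.248, 1.96, 1.296, 0.496 → sum = 10.2
V_2 = 10.2 / l_2 = 10.2 / 0.64 = 15.9375 → 15.94

15.94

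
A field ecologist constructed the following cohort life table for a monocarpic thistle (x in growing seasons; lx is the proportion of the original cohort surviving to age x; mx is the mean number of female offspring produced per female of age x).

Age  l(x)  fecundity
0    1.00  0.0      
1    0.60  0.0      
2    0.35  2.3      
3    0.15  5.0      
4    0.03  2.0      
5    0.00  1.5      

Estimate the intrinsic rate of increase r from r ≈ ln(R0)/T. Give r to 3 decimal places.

R0 = Σ lx·mx = 0 + 0 + 0.805 + 0.75 + 0.06 + 0 = 1.615
Σ x·lx·mx = 4.1; T = 4.1/1.615 = 2.5387…
r ≈ ln(R0)/T = ln(1.615)/2.5387… = 0.18881… → 0.189

0.189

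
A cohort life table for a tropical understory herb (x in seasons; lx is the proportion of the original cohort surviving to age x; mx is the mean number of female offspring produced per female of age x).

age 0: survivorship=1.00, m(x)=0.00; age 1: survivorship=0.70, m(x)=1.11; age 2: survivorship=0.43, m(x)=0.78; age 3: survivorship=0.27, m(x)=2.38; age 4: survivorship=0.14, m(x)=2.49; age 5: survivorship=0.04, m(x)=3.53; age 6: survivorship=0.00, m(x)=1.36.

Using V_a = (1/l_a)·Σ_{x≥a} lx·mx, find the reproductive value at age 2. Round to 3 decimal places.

lx·mx for x ≥ 2: 0.3354, 0.6426, 0.3486, 0.1412, 0 → sum = 1.4678
V_2 = 1.4678 / l_2 = 1.4678 / 0.43 = 3.413488… → 3.413

3.413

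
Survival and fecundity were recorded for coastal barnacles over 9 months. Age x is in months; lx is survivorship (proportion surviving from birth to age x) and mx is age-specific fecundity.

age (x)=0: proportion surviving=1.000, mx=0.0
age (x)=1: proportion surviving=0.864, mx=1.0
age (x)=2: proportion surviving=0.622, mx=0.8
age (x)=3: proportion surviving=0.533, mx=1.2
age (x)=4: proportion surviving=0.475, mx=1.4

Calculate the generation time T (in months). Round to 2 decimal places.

lx·mx: 0, 0.864, 0.4976, 0.6396, 0.665 → R0 = 2.6662
x·lx·mx: 0, 0.864, 0.9952, 1.9188, 2.66 → Σ = 6.438
T = 6.438 / 2.6662 = 2.414673… → 2.41

2.41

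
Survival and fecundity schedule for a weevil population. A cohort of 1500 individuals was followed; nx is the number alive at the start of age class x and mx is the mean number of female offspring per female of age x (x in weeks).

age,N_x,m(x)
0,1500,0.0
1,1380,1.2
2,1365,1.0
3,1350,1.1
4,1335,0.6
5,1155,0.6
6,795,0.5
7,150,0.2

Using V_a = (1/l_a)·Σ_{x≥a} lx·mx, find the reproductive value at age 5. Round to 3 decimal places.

lx = nx/n0 = nx/1500: 1, 0.92, 0.91, 0.9, 0.89, 0.77, 0.53, 0.1
lx·mx for x ≥ 5: 0.462, 0.265, 0.02 → sum = 0.747
V_5 = 0.747 / l_5 = 0.747 / 0.77 = 0.97013… → 0.970

0.970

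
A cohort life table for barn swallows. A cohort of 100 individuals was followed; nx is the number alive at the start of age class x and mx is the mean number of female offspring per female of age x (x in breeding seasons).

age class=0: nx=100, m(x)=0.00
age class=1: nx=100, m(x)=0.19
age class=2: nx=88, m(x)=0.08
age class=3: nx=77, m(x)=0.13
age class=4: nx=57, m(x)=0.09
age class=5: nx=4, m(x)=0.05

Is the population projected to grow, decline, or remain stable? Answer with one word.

declining

lx = nx/n0 = nx/100: 1, 1, 0.88, 0.77, 0.57, 0.04
R0 = Σ lx·mx = 0 + 0.19 + 0.0704 + 0.1001 + 0.0513 + 0.002 = 0.4138
R0 < 1, so the population is declining.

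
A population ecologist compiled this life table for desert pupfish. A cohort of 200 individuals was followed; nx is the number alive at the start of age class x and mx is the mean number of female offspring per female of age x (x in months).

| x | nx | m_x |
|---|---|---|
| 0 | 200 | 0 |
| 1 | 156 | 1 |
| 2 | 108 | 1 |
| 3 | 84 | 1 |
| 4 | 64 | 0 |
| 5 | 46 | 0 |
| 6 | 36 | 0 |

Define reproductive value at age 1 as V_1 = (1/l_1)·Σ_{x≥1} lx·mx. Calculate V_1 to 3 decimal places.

2.231

lx = nx/n0 = nx/200: 1, 0.78, 0.54, 0.42, 0.32, 0.23, 0.18
lx·mx for x ≥ 1: 0.78, 0.54, 0.42, 0, 0, 0 → sum = 1.74
V_1 = 1.74 / l_1 = 1.74 / 0.78 = 2.230769… → 2.231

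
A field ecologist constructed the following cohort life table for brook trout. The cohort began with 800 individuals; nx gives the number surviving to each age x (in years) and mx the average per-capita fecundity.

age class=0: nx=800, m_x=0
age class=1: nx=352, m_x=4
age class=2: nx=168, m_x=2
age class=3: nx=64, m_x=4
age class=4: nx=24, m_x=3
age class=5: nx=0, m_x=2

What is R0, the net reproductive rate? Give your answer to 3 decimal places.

lx = nx/n0 = nx/800: 1, 0.44, 0.21, 0.08, 0.03, 0
lx·mx by age: 0, 1.76, 0.42, 0.32, 0.09, 0
R0 = Σ lx·mx = 2.59 → 2.590

2.590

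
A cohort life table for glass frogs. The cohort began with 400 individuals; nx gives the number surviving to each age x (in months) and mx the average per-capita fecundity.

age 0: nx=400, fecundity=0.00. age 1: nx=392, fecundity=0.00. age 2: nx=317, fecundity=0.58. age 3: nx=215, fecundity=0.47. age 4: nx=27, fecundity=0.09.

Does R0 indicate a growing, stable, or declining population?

lx = nx/n0 = nx/400: 1, 0.98, 0.7925, 0.5375, 0.0675
R0 = Σ lx·mx = 0 + 0 + 0.45965 + 0.252625 + 0.006075 = 0.71835
R0 < 1, so the population is declining.

declining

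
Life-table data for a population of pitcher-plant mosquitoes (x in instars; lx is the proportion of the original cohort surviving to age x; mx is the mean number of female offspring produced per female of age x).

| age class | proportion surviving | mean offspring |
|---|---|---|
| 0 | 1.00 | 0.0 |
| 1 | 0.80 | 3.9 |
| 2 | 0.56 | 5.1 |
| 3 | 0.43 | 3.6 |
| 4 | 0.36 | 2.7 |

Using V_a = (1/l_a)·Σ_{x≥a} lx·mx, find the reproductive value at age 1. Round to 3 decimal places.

10.620

lx·mx for x ≥ 1: 3.12, 2.856, 1.548, 0.972 → sum = 8.496
V_1 = 8.496 / l_1 = 8.496 / 0.8 = 10.62 → 10.620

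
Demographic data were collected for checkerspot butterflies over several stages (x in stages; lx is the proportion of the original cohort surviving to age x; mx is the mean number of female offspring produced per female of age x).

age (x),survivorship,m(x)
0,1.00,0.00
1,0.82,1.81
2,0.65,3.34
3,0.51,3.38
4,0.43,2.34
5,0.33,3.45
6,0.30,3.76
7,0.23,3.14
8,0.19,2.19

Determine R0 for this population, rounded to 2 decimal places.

lx·mx by age: 0, 1.4842, 2.171, 1.7238, 1.0062, 1.1385, 1.128, 0.7222, 0.4161
R0 = Σ lx·mx = 9.79 → 9.79

9.79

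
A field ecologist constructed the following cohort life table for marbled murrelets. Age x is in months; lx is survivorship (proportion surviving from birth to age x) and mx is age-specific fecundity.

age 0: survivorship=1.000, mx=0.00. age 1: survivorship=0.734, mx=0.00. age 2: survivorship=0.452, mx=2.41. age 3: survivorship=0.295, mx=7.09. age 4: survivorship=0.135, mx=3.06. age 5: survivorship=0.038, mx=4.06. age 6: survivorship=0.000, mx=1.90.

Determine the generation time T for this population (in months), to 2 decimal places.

2.90

lx·mx: 0, 0, 1.08932, 2.09155, 0.4131, 0.15428, 0 → R0 = 3.74825
x·lx·mx: 0, 0, 2.17864, 6.27465, 1.6524, 0.7714, 0 → Σ = 10.87709
T = 10.87709 / 3.74825 = 2.901912… → 2.90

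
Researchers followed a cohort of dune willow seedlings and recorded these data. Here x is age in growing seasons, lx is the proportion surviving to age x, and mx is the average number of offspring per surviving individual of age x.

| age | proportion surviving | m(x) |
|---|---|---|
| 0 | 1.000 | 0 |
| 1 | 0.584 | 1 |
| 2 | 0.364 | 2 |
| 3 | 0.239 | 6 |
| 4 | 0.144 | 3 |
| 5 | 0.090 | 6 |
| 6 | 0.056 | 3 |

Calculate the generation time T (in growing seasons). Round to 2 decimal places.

lx·mx: 0, 0.584, 0.728, 1.434, 0.432, 0.54, 0.168 → R0 = 3.886
x·lx·mx: 0, 0.584, 1.456, 4.302, 1.728, 2.7, 1.008 → Σ = 11.778
T = 11.778 / 3.886 = 3.03088… → 3.03

3.03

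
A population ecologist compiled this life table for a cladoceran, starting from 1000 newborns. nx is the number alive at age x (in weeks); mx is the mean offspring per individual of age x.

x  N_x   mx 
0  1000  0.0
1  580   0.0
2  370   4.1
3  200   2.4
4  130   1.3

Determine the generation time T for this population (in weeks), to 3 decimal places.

lx = nx/n0 = nx/1000: 1, 0.58, 0.37, 0.2, 0.13
lx·mx: 0, 0, 1.517, 0.48, 0.169 → R0 = 2.166
x·lx·mx: 0, 0, 3.034, 1.44, 0.676 → Σ = 5.15
T = 5.15 / 2.166 = 2.377655… → 2.378

2.378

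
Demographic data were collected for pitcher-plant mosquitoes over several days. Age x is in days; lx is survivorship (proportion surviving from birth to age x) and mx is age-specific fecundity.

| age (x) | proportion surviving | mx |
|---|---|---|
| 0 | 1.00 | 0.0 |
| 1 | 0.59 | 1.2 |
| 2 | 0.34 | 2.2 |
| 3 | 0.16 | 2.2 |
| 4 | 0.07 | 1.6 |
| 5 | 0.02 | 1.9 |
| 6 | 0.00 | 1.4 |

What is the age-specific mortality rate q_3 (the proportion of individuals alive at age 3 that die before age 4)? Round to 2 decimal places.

0.56

q_3 = (l_3 − l_4) / l_3 = (0.16 − 0.07) / 0.16
     = 0.09 / 0.16 = 0.5625 → 0.56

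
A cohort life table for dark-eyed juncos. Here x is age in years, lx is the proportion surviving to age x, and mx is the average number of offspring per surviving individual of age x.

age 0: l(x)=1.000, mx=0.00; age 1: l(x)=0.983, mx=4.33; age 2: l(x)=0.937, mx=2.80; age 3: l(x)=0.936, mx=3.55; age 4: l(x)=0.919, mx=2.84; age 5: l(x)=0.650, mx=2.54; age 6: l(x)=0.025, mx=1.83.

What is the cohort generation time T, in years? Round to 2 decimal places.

lx·mx: 0, 4.25639, 2.6236, 3.3228, 2.60996, 1.651, 0.04575 → R0 = 14.5095
x·lx·mx: 0, 4.25639, 5.2472, 9.9684, 10.43984, 8.255, 0.2745 → Σ = 38.44133
T = 38.44133 / 14.5095 = 2.64939… → 2.65

2.65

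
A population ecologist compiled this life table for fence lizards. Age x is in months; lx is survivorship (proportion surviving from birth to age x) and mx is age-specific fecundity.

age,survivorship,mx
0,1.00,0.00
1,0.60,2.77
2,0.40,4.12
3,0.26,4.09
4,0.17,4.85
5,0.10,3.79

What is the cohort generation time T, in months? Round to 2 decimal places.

lx·mx: 0, 1.662, 1.648, 1.0634, 0.8245, 0.379 → R0 = 5.5769
x·lx·mx: 0, 1.662, 3.296, 3.1902, 3.298, 1.895 → Σ = 13.3412
T = 13.3412 / 5.5769 = 2.392225… → 2.39

2.39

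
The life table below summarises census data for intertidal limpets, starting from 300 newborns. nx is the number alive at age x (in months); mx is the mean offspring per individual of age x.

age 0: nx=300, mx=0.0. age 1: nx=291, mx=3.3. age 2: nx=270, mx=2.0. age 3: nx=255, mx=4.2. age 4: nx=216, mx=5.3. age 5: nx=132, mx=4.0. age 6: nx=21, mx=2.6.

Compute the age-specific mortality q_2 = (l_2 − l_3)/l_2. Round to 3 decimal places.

0.056

lx = nx/n0 = nx/300: 1, 0.97, 0.9, 0.85, 0.72, 0.44, 0.07
q_2 = (l_2 − l_3) / l_2 = (0.9 − 0.85) / 0.9
     = 0.05 / 0.9 = 0.055556… → 0.056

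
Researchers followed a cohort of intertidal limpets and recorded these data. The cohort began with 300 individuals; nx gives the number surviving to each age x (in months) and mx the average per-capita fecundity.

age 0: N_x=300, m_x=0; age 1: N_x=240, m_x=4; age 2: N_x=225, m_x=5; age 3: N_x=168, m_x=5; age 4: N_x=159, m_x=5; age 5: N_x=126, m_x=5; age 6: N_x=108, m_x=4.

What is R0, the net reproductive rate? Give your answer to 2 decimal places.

15.94

lx = nx/n0 = nx/300: 1, 0.8, 0.75, 0.56, 0.53, 0.42, 0.36
lx·mx by age: 0, 3.2, 3.75, 2.8, 2.65, 2.1, 1.44
R0 = Σ lx·mx = 15.94 → 15.94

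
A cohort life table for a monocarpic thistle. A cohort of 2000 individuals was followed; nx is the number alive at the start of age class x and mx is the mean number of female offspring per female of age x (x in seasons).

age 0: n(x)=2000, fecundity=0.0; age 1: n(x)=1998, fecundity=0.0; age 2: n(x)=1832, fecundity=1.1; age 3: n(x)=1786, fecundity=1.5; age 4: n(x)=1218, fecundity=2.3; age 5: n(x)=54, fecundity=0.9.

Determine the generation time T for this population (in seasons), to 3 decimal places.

lx = nx/n0 = nx/2000: 1, 0.999, 0.916, 0.893, 0.609, 0.027
lx·mx: 0, 0, 1.0076, 1.3395, 1.4007, 0.0243 → R0 = 3.7721
x·lx·mx: 0, 0, 2.0152, 4.0185, 5.6028, 0.1215 → Σ = 11.758
T = 11.758 / 3.7721 = 3.117097… → 3.117

3.117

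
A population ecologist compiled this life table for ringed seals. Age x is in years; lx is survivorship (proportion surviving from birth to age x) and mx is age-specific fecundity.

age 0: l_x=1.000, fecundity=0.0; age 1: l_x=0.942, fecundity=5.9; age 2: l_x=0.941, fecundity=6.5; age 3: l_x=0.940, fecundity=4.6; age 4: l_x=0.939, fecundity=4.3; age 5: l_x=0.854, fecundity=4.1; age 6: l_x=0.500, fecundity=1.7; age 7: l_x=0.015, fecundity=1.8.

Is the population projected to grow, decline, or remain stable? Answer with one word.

R0 = Σ lx·mx = 0 + 5.5578 + 6.1165 + 4.324 + 4.0377 + 3.5014 + 0.85 + 0.027 = 24.4144
R0 > 1, so the population is growing.

growing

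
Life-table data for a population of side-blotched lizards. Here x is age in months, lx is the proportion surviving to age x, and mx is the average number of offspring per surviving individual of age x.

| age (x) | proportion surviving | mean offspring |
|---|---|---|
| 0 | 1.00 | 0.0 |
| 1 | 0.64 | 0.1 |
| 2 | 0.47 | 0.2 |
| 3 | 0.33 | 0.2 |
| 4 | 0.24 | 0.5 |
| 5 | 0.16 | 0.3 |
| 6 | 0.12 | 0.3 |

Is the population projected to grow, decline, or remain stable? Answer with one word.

declining

R0 = Σ lx·mx = 0 + 0.064 + 0.094 + 0.066 + 0.12 + 0.048 + 0.036 = 0.428
R0 < 1, so the population is declining.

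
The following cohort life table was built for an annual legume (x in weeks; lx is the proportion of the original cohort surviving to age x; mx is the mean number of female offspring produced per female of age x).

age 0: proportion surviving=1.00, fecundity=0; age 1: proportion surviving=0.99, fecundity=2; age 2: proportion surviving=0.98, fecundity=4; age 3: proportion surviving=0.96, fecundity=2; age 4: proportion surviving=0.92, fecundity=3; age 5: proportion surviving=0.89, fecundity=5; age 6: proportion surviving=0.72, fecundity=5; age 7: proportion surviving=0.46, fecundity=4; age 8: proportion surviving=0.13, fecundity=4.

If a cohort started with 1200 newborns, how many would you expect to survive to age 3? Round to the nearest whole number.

Expected survivors = N0 · l_3 = 1200 × 0.96 = 1152 → 1152

1152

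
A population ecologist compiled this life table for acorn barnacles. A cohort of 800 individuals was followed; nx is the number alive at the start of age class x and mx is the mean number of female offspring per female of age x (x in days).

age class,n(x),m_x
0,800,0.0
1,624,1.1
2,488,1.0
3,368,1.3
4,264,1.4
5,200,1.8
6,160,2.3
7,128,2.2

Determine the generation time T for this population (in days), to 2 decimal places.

3.48

lx = nx/n0 = nx/800: 1, 0.78, 0.61, 0.46, 0.33, 0.25, 0.2, 0.16
lx·mx: 0, 0.858, 0.61, 0.598, 0.462, 0.45, 0.46, 0.352 → R0 = 3.79
x·lx·mx: 0, 0.858, 1.22, 1.794, 1.848, 2.25, 2.76, 2.464 → Σ = 13.194
T = 13.194 / 3.79 = 3.481266… → 3.48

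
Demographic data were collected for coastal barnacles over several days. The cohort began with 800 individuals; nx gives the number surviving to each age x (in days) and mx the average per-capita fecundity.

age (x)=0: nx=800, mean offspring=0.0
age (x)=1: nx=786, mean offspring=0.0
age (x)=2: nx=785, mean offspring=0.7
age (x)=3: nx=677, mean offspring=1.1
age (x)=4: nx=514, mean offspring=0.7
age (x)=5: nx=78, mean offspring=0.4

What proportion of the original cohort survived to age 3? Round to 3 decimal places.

l_3 = n_3/n_0 = 677/800 = 0.84625 → 0.846

0.846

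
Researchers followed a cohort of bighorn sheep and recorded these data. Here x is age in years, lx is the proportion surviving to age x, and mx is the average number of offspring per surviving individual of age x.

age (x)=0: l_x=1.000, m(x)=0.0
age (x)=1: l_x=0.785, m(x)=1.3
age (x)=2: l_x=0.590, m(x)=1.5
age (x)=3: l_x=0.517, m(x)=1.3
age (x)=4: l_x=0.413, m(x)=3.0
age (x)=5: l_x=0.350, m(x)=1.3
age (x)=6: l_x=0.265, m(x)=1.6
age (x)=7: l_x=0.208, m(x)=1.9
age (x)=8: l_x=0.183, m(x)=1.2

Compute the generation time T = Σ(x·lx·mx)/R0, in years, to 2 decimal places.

3.60

lx·mx: 0, 1.0205, 0.885, 0.6721, 1.239, 0.455, 0.424, 0.3952, 0.2196 → R0 = 5.3104
x·lx·mx: 0, 1.0205, 1.77, 2.0163, 4.956, 2.275, 2.544, 2.7664, 1.7568 → Σ = 19.105
T = 19.105 / 5.3104 = 3.597657… → 3.60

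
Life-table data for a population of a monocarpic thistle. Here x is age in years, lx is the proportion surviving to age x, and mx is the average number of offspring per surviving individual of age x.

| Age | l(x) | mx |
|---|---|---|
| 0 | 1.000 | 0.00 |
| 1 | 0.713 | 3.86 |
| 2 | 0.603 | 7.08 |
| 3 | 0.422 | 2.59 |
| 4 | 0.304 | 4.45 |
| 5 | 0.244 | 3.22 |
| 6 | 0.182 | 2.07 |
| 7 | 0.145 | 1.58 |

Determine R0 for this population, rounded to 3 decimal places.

lx·mx by age: 0, 2.75218, 4.26924, 1.09298, 1.3528, 0.78568, 0.37674, 0.2291
R0 = Σ lx·mx = 10.85872 → 10.859

10.859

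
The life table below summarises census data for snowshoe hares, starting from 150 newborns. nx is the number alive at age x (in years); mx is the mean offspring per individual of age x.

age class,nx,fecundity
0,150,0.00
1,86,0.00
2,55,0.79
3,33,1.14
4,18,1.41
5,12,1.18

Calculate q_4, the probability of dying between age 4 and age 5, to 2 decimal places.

lx = nx/n0 = nx/150: 1, 0.57333…, 0.36667…, 0.22, 0.12, 0.08
q_4 = (l_4 − l_5) / l_4 = (0.12 − 0.08) / 0.12
     = 0.04 / 0.12 = 0.333333… → 0.33

0.33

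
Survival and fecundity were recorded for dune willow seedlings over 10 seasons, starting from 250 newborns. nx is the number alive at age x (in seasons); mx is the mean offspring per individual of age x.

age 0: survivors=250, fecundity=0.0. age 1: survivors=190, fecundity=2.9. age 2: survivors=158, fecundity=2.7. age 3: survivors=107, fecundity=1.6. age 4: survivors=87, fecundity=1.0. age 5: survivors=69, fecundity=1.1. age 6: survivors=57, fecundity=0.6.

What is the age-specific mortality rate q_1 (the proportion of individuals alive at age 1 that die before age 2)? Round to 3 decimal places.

0.168

lx = nx/n0 = nx/250: 1, 0.76, 0.632, 0.428, 0.348, 0.276, 0.228
q_1 = (l_1 − l_2) / l_1 = (0.76 − 0.632) / 0.76
     = 0.128 / 0.76 = 0.168421… → 0.168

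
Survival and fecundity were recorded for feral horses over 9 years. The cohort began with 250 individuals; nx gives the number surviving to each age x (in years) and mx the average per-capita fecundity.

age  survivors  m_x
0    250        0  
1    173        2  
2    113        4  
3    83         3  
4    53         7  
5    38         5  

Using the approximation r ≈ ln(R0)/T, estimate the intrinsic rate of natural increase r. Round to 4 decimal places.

0.6755

lx = nx/n0 = nx/250: 1, 0.692, 0.452, 0.332, 0.212, 0.152
R0 = Σ lx·mx = 0 + 1.384 + 1.808 + 0.996 + 1.484 + 0.76 = 6.432
Σ x·lx·mx = 17.724; T = 17.724/6.432 = 2.7556…
r ≈ ln(R0)/T = ln(6.432)/2.7556… = 0.675456… → 0.6755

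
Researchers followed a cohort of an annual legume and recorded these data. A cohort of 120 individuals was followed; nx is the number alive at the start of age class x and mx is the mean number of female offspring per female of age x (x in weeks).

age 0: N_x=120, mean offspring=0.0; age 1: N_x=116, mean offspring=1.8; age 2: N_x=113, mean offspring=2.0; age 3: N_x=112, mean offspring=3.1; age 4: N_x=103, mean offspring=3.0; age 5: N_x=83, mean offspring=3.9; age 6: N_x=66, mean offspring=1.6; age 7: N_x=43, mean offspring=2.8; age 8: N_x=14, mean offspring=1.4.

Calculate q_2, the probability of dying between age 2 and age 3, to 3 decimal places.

0.009

lx = nx/n0 = nx/120: 1, 0.96667…, 0.94167…, 0.93333…, 0.85833…, 0.69167…, 0.55, 0.35833…, 0.11667…
q_2 = (l_2 − l_3) / l_2 = (0.941667… − 0.933333…) / 0.941667…
     = 0.008333… / 0.941667… = 0.00885… → 0.009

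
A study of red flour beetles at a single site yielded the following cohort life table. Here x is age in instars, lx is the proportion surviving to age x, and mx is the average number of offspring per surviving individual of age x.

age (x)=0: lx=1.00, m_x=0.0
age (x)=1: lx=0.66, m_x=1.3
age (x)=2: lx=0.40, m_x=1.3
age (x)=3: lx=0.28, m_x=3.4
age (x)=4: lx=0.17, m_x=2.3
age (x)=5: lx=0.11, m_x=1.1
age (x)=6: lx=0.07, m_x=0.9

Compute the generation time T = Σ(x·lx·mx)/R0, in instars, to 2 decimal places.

2.51

lx·mx: 0, 0.858, 0.52, 0.952, 0.391, 0.121, 0.063 → R0 = 2.905
x·lx·mx: 0, 0.858, 1.04, 2.856, 1.564, 0.605, 0.378 → Σ = 7.301
T = 7.301 / 2.905 = 2.513253… → 2.51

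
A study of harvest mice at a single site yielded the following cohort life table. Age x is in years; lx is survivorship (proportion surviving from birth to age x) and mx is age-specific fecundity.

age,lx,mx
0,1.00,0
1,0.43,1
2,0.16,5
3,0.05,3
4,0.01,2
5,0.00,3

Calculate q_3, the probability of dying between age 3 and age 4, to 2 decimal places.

0.80

q_3 = (l_3 − l_4) / l_3 = (0.05 − 0.01) / 0.05
     = 0.04 / 0.05 = 0.8 → 0.80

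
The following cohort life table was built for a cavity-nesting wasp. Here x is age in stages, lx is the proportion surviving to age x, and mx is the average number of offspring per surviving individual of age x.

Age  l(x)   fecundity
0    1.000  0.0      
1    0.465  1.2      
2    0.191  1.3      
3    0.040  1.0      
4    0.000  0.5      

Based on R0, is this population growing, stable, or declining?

declining

R0 = Σ lx·mx = 0 + 0.558 + 0.2483 + 0.04 + 0 = 0.8463
R0 < 1, so the population is declining.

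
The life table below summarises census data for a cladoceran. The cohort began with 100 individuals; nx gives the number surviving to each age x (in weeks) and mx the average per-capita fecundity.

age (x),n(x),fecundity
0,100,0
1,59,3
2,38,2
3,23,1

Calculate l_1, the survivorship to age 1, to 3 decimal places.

0.590

l_1 = n_1/n_0 = 59/100 = 0.59 → 0.590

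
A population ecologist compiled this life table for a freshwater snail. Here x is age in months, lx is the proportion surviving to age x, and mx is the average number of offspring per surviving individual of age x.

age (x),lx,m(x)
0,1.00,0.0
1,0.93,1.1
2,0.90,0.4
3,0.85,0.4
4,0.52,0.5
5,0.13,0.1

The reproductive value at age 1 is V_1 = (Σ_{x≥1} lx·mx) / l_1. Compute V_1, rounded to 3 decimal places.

lx·mx for x ≥ 1: 1.023, 0.36, 0.34, 0.26, 0.013 → sum = 1.996
V_1 = 1.996 / l_1 = 1.996 / 0.93 = 2.146237… → 2.146

2.146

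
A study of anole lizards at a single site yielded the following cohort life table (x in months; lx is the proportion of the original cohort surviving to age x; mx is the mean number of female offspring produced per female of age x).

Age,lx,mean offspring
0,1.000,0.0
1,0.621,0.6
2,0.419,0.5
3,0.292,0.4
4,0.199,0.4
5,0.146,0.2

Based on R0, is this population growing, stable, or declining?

declining

R0 = Σ lx·mx = 0 + 0.3726 + 0.2095 + 0.1168 + 0.0796 + 0.0292 = 0.8077
R0 < 1, so the population is declining.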